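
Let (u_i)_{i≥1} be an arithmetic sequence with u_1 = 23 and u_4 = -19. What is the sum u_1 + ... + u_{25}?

Common difference d = (-19 - 23) / (4 - 1) = -14.
u_i = 23 + (i - 1)·(-14).
u_{25} = -313; S = 25·(23 + (-313))/2 = -3625.

-3625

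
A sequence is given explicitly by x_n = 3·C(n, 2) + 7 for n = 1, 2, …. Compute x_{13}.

241

C(13, 2) = 78, so x_{13} = 241.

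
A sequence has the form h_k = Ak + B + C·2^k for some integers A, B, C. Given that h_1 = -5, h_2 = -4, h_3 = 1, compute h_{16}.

131018

The three given values yield: A + B + 2C = -5; 2A + B + 4C = -4; 3A + B + 8C = 1.
Subtracting the first from the second: A + 2C = 1.
Subtracting the second from the third: A + 4C = 5.
Solving: C = 2, A = -3, then B = -6.
Therefore h_{16} = -48 + (-6) + 2·65536 = 131018.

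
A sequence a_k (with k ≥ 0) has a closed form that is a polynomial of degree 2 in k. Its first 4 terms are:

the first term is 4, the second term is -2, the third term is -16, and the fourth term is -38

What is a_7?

1st diffs: -6, -14, -22.
2nd diffs: -8, -8 (constant).
Newton forward-difference form: a_k = 4 + (-6)·C(k,1) + (-8)·C(k,2).
At k = 7: k = 7, so a_7 = 4 - 42 - 168 = -206.

-206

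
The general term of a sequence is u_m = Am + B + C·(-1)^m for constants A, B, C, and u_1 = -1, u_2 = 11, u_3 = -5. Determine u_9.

-17

Write the equations: A + B - C = -1; 2A + B + C = 11; 3A + B - C = -5.
Subtracting the first from the second: A + 2C = 12.
Subtracting the second from the third: A - 2C = -16.
Solving: C = 7, A = -2, then B = 8.
Therefore u_9 = -18 + 8 + 7·(-1) = -17.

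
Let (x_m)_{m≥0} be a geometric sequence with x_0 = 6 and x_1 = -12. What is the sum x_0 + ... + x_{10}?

Common ratio r = -2.
x_m = 6·(-2)^(m-0).
S = 6·((-2)^11 - 1)/(-2 - 1) = 6·(-2048 - 1)/(-3) = 4098.

4098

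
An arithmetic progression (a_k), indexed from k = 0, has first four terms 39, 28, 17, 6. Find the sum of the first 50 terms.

Common difference d = -11.
a_k = 39 + (k - 0)·(-11).
a_{49} = -500; S = 50·(39 + (-500))/2 = -11525.

-11525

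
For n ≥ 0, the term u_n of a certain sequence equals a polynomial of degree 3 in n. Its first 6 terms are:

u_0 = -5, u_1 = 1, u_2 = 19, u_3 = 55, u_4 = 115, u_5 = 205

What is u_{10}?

1315

1st diffs: 6, 18, 36, 60, 90.
2nd diffs: 12, 18, 24, 30.
3rd diffs: 6, 6, 6 (constant).
Newton forward-difference form: u_n = -5 + 6·C(n,1) + 12·C(n,2) + 6·C(n,3).
At n = 10: n = 10, so u_{10} = -5 + 60 + 540 + 720 = 1315.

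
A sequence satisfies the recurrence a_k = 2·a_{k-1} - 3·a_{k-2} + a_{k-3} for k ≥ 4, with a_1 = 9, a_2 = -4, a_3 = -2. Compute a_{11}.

a_4 = 17  a_5 = 36  a_6 = 19  a_7 = -53  a_8 = -127  a_9 = -76  a_{10} = 176  a_{11} = 453.

453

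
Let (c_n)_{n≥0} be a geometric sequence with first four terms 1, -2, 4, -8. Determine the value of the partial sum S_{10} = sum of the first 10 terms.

-341

Common ratio r = -2.
c_n = 1·(-2)^(n-0).
S = 1·((-2)^10 - 1)/(-2 - 1) = 1·(1024 - 1)/(-3) = -341.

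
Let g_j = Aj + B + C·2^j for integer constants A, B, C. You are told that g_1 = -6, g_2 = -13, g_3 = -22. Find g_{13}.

-8256

The three given values yield: A + B + 2C = -6; 2A + B + 4C = -13; 3A + B + 8C = -22.
Subtracting the first from the second: A + 2C = -7.
Subtracting the second from the third: A + 4C = -9.
Solving: C = -1, A = -5, then B = 1.
Therefore g_{13} = -65 + 1 + (-1)·8192 = -8256.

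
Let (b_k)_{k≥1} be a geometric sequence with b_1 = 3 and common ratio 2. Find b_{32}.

b_k = 3·2^(k-1).
b_{32} = 3·2^31 = 6442450944.

6442450944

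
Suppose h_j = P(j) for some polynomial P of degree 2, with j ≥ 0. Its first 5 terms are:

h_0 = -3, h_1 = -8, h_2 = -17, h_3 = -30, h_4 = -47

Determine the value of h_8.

-155

1st diffs: -5, -9, -13, -17.
2nd diffs: -4, -4, -4 (constant).
Newton forward-difference form: h_j = -3 + (-5)·C(j,1) + (-4)·C(j,2).
At j = 8: j = 8, so h_8 = -3 - 40 - 112 = -155.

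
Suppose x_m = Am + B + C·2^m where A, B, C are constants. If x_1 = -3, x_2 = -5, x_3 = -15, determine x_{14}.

-65453

The three given values yield: A + B + 2C = -3; 2A + B + 4C = -5; 3A + B + 8C = -15.
Subtracting the first from the second: A + 2C = -2.
Subtracting the second from the third: A + 4C = -10.
Solving: C = -4, A = 6, then B = -1.
So x_m = 6·m + (-1) + (-4)·2^m; at m=14 this is -65453.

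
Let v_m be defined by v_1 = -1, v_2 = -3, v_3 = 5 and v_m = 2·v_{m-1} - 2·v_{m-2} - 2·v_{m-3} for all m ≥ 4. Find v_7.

-64

Compute successive terms:
v_4 = 18;  v_5 = 32;  v_6 = 18;  v_7 = -64.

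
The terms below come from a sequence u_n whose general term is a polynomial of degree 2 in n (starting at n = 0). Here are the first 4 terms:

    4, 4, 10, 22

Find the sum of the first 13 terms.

1768

1st diffs: 0, 6, 12.
2nd diffs: 6, 6 (constant).
So u_n = 3n^2 - 3n + 4.
Continuing: …, 40, 64, 94, 130, …, u_{12} = 400.
Summing n = 0..12 (13 terms) gives 1768.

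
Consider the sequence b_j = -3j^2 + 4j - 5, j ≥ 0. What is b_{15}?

b_{15} = -3·15^2 + 4·15 - 5 = -620.

-620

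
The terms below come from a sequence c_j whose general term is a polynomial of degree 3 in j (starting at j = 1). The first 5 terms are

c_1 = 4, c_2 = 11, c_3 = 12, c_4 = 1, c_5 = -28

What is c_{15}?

1st diffs: 7, 1, -11, -29.
2nd diffs: -6, -12, -18.
3rd diffs: -6, -6 (constant).
Newton forward-difference form: c_j = 4 + 7·C(j-1,1) + (-6)·C(j-1,2) + (-6)·C(j-1,3).
At j = 15: j-1 = 14, so c_{15} = 4 + 98 - 546 - 2184 = -2628.

-2628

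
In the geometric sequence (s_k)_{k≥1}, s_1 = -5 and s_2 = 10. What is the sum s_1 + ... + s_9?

-855

Common ratio r = -2.
s_k = (-5)·(-2)^(k-1).
S = (-5)·((-2)^9 - 1)/(-2 - 1) = (-5)·(-512 - 1)/(-3) = -855.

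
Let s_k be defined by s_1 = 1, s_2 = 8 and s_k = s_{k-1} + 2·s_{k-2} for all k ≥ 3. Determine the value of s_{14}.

24578

Applying the relation repeatedly:
s_3 = 10, s_4 = 26, s_5 = 46, …, s_{11} = 3070, s_{12} = 6146, s_{13} = 12286, s_{14} = 24578.
(Characteristic roots are 2 and -1.)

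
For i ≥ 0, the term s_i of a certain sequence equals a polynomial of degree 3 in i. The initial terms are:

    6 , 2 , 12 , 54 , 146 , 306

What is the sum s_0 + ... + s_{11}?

1st diffs: -4, 10, 42, 92, 160.
2nd diffs: 14, 32, 50, 68.
3rd diffs: 18, 18, 18 (constant).
So s_i = 3i^3 - 2i^2 - 5i + 6.
Continuing: …, 552, 902, 1374, 1986, …, s_{11} = 3702.
Summing i = 0..11 (12 terms) gives 11798.

11798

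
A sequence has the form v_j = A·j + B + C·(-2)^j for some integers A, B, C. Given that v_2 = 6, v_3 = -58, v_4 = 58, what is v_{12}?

Write the equations: 2A + B + 4C = 6; 3A + B - 8C = -58; 4A + B + 16C = 58.
Subtracting the first from the second: A - 12C = -64.
Subtracting the second from the third: A + 24C = 116.
Solving: C = 5, A = -4, then B = -6.
So v_j = -4·j + (-6) + 5·(-2)^j; at j=12 this is 20426.

20426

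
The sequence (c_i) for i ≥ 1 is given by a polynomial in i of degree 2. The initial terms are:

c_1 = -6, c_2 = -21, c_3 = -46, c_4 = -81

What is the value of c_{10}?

1st diffs: -15, -25, -35.
2nd diffs: -10, -10 (constant).
Newton forward-difference form: c_i = -6 + (-15)·C(i-1,1) + (-10)·C(i-1,2).
At i = 10: i-1 = 9, so c_{10} = -6 - 135 - 360 = -501.

-501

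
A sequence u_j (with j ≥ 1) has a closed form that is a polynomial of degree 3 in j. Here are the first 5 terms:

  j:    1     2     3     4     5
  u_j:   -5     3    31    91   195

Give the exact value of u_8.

891

1st diffs: 8, 28, 60, 104.
2nd diffs: 20, 32, 44.
3rd diffs: 12, 12 (constant).
So u_j = 2j^3 - 2j^2 - 5.
Evaluating at j = 8 gives u_8 = 891.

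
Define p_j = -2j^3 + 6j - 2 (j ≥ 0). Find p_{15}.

p_{15} = -2·15^3 + 6·15 - 2 = -6662.

-6662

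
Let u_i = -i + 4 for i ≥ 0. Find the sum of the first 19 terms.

-95

Over i = 0..18: Σi = 171.
Total = (-1)·171 + (4)·19 = -95.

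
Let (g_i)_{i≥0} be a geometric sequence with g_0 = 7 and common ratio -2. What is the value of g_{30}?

g_i = 7·(-2)^(i-0).
g_{30} = 7·(-2)^30 = 7516192768.

7516192768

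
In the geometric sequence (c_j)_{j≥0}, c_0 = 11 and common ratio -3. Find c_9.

c_j = 11·(-3)^(j-0).
c_9 = 11·(-3)^9 = -216513.

-216513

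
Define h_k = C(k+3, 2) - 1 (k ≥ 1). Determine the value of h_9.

65

C(12, 2) = 66, so h_9 = 65.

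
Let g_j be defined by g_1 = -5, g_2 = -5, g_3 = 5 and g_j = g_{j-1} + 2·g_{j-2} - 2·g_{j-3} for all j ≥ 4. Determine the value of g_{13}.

Applying the relation repeatedly:
g_4 = 5;  g_5 = 25;  g_6 = 25;  g_7 = 65;  g_8 = 65;  g_9 = 145;  g_{10} = 145;  g_{11} = 305;  g_{12} = 305;  g_{13} = 625.

625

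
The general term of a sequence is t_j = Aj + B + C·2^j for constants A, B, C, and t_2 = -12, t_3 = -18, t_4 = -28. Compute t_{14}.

-16416

At j = 2, 3, 4: 2A + B + 4C = -12; 3A + B + 8C = -18; 4A + B + 16C = -28.
Subtracting the first from the second: A + 4C = -6.
Subtracting the second from the third: A + 8C = -10.
Solving: C = -1, A = -2, then B = -4.
Hence t_{14} = -2·14 + (-4) + (-1)·16384 = -16416.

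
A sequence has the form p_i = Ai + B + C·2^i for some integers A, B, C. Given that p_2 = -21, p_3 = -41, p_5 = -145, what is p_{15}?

The three given values yield: 2A + B + 4C = -21; 3A + B + 8C = -41; 5A + B + 32C = -145.
Subtracting the first from the second: A + 4C = -20.
Subtracting the second from the third: 2A + 24C = -104.
Solving: C = -4, A = -4, then B = 3.
Therefore p_{15} = -60 + 3 + (-4)·32768 = -131129.

-131129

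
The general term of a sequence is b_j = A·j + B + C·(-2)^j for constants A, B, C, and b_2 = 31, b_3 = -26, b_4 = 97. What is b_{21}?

The three given values yield: 2A + B + 4C = 31; 3A + B - 8C = -26; 4A + B + 16C = 97.
Subtracting the first from the second: A - 12C = -57.
Subtracting the second from the third: A + 24C = 123.
Solving: C = 5, A = 3, then B = 5.
Therefore b_{21} = 63 + 5 + 5·(-2097152) = -10485692.

-10485692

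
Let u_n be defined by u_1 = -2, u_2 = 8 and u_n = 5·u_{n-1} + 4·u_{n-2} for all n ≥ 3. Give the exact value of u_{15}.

Step forward from the initial values:
u_3 = 32, u_4 = 192, u_5 = 1088, …, u_{12} = 213244992, u_{13} = 1215829568, u_{14} = 6932127808, u_{15} = 39523957312.

39523957312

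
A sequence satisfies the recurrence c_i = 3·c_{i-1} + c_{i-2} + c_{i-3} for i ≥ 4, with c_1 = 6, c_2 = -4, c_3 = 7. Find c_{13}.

1248220

Compute successive terms:
c_4 = 23;  c_5 = 72;  c_6 = 246;  c_7 = 833;  c_8 = 2817;  c_9 = 9530;  c_{10} = 32240;  c_{11} = 109067;  c_{12} = 368971;  c_{13} = 1248220.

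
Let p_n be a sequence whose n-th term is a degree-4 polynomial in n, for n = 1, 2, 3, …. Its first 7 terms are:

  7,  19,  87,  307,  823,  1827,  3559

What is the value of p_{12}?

34899

1st diffs: 12, 68, 220, 516, 1004, 1732.
2nd diffs: 56, 152, 296, 488, 728.
3rd diffs: 96, 144, 192, 240.
4th diffs: 48, 48, 48 (constant).
So p_n = 2n^4 - 4n^3 + 2n^2 + 4n + 3.
Evaluating at n = 12 gives p_{12} = 34899.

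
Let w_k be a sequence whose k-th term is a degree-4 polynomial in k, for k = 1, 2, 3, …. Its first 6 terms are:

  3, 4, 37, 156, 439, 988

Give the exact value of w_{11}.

1st diffs: 1, 33, 119, 283, 549.
2nd diffs: 32, 86, 164, 266.
3rd diffs: 54, 78, 102.
4th diffs: 24, 24 (constant).
Newton forward-difference form: w_k = 3 + 1·C(k-1,1) + 32·C(k-1,2) + 54·C(k-1,3) + 24·C(k-1,4).
At k = 11: k-1 = 10, so w_{11} = 3 + 10 + 1440 + 6480 + 5040 = 12973.

12973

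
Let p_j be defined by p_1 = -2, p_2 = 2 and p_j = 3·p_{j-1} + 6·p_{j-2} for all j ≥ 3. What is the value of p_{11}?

Applying the relation repeatedly:
p_3 = -6, p_4 = -6, p_5 = -54, p_6 = -198, p_7 = -918, p_8 = -3942, p_9 = -17334, p_{10} = -75654, p_{11} = -330966.

-330966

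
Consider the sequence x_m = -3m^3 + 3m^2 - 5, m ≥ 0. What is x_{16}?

x_{16} = -3·16^3 + 3·16^2 - 5 = -11525.

-11525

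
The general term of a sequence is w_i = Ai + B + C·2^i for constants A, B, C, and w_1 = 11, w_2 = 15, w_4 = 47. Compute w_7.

377

Write the equations: A + B + 2C = 11; 2A + B + 4C = 15; 4A + B + 16C = 47.
Subtracting the first from the second: A + 2C = 4.
Subtracting the second from the third: 2A + 12C = 32.
Solving: C = 3, A = -2, then B = 7.
Therefore w_7 = -14 + 7 + 3·128 = 377.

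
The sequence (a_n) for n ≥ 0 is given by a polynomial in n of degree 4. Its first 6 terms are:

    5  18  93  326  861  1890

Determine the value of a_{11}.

35238

1st diffs: 13, 75, 233, 535, 1029.
2nd diffs: 62, 158, 302, 494.
3rd diffs: 96, 144, 192.
4th diffs: 48, 48 (constant).
So a_n = 2n^4 + 4n^3 + 5n^2 + 2n + 5.
Evaluating at n = 11 gives a_{11} = 35238.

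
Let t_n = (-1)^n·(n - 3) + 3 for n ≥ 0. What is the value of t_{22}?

22

(-1)^22 = 1; n - 3 at n=22 is 19; so t_{22} = 22.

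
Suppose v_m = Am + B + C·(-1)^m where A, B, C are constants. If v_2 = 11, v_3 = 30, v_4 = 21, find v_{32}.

At m = 2, 3, 4: 2A + B + C = 11; 3A + B - C = 30; 4A + B + C = 21.
Subtracting the first from the second: A - 2C = 19.
Subtracting the second from the third: A + 2C = -9.
Solving: C = -7, A = 5, then B = 8.
So v_m = 5·m + 8 + (-7)·(-1)^m; at m=32 this is 161.

161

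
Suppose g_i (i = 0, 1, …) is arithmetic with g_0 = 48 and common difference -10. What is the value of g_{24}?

-192

g_i = 48 + (i - 0)·(-10).
g_{24} = 48 + 24·(-10) = -192.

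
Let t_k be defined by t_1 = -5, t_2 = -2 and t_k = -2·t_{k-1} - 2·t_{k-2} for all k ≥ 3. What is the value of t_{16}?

Applying the relation repeatedly:
t_3 = 14;  t_4 = -24;  t_5 = 20;  …;  t_{13} = 320;  t_{14} = 128;  t_{15} = -896;  t_{16} = 1536.

1536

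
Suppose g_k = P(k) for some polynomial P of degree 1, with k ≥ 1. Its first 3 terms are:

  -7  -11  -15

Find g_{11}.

-47

1st diffs: -4, -4 (constant).
So g_k = -4k - 3.
Evaluating at k = 11 gives g_{11} = -47.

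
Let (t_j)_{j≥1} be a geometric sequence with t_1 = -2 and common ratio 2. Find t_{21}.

t_j = (-2)·2^(j-1).
t_{21} = (-2)·2^20 = -2097152.

-2097152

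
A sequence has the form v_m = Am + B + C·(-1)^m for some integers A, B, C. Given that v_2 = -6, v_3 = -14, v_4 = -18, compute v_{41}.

Write the equations: 2A + B + C = -6; 3A + B - C = -14; 4A + B + C = -18.
Subtracting the first from the second: A - 2C = -8.
Subtracting the second from the third: A + 2C = -4.
Solving: C = 1, A = -6, then B = 5.
So v_m = -6·m + 5 + 1·(-1)^m; at m=41 this is -242.

-242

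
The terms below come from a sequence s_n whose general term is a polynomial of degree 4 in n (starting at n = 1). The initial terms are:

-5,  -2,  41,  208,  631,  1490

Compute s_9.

9203

1st diffs: 3, 43, 167, 423, 859.
2nd diffs: 40, 124, 256, 436.
3rd diffs: 84, 132, 180.
4th diffs: 48, 48 (constant).
So s_n = 2n^4 - 6n^3 + 6n^2 - 3n - 4.
Evaluating at n = 9 gives s_9 = 9203.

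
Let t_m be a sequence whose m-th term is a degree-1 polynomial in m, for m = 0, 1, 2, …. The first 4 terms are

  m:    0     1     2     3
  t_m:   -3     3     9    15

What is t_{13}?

1st diffs: 6, 6, 6 (constant).
So t_m = 6m - 3.
Evaluating at m = 13 gives t_{13} = 75.

75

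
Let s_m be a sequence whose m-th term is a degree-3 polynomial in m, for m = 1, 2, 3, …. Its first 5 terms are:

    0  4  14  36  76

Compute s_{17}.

4144

1st diffs: 4, 10, 22, 40.
2nd diffs: 6, 12, 18.
3rd diffs: 6, 6 (constant).
Newton forward-difference form: s_m = 4·C(m-1,1) + 6·C(m-1,2) + 6·C(m-1,3).
At m = 17: m-1 = 16, so s_{17} = 64 + 720 + 3360 = 4144.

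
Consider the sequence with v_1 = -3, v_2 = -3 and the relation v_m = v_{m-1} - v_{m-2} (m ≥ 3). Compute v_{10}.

3

v_3 = 0  v_4 = 3  v_5 = 3  v_6 = 0  v_7 = -3  v_8 = -3  v_9 = 0  v_{10} = 3.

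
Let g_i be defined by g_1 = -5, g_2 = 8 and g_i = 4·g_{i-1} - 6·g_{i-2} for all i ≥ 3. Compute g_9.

Step forward from the initial values:
g_3 = 62; g_4 = 200; g_5 = 428; g_6 = 512; g_7 = -520; g_8 = -5152; g_9 = -17488.

-17488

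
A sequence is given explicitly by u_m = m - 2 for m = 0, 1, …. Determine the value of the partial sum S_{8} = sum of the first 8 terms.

Over m = 0..7: Σm = 28.
Total = (1)·28 + (-2)·8 = 12.

12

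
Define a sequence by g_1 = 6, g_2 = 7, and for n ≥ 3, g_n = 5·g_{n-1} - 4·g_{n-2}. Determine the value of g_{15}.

89478491

g_3 = 11  g_4 = 27  g_5 = 91  …  g_{12} = 1398107  g_{13} = 5592411  g_{14} = 22369627  g_{15} = 89478491.
(Characteristic roots are 4 and 1.)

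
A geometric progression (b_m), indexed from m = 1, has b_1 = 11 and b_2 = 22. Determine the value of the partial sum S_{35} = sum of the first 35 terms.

377957122037

Common ratio r = 2.
b_m = 11·2^(m-1).
S = 11·(2^35 - 1)/(2 - 1) = 11·(34359738368 - 1)/(1) = 377957122037.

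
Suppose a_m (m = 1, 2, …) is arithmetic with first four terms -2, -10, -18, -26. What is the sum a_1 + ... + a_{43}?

Common difference d = -8.
a_m = -2 + (m - 1)·(-8).
a_{43} = -338; S = 43·(-2 + (-338))/2 = -7310.

-7310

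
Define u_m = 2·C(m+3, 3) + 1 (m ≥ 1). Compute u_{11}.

C(14, 3) = 364, so u_{11} = 729.

729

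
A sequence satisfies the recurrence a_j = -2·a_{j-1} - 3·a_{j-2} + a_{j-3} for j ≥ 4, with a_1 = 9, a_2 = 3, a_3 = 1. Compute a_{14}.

Compute successive terms:
a_4 = -2;  a_5 = 4;  a_6 = -1;  …;  a_{11} = 214;  a_{12} = -302;  a_{13} = -89;  a_{14} = 1298.

1298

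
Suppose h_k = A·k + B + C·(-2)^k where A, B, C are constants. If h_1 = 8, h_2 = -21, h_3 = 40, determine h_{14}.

-81909

At k = 1, 2, 3: A + B - 2C = 8; 2A + B + 4C = -21; 3A + B - 8C = 40.
Subtracting the first from the second: A + 6C = -29.
Subtracting the second from the third: A - 12C = 61.
Solving: C = -5, A = 1, then B = -3.
Therefore h_{14} = 14 + (-3) + (-5)·16384 = -81909.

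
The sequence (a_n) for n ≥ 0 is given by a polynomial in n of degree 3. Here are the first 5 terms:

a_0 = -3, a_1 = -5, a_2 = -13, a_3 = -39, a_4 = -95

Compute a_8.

-859

1st diffs: -2, -8, -26, -56.
2nd diffs: -6, -18, -30.
3rd diffs: -12, -12 (constant).
So a_n = -2n^3 + 3n^2 - 3n - 3.
Evaluating at n = 8 gives a_8 = -859.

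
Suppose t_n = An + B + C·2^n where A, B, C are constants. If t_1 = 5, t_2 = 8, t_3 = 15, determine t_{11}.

At n = 1, 2, 3: A + B + 2C = 5; 2A + B + 4C = 8; 3A + B + 8C = 15.
Subtracting the first from the second: A + 2C = 3.
Subtracting the second from the third: A + 4C = 7.
Solving: C = 2, A = -1, then B = 2.
So t_n = -1·n + 2 + 2·2^n; at n=11 this is 4087.

4087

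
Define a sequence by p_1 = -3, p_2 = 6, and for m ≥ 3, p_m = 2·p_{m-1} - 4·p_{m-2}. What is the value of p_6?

Compute successive terms:
p_3 = 24  p_4 = 24  p_5 = -48  p_6 = -192.

-192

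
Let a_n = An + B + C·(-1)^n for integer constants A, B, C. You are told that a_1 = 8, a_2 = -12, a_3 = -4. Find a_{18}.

At n = 1, 2, 3: A + B - C = 8; 2A + B + C = -12; 3A + B - C = -4.
Subtracting the first from the second: A + 2C = -20.
Subtracting the second from the third: A - 2C = 8.
Solving: C = -7, A = -6, then B = 7.
So a_n = -6·n + 7 + (-7)·(-1)^n; at n=18 this is -108.

-108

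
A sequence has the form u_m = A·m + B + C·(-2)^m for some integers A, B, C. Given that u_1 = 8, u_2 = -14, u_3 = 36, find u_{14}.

-65510

The three given values yield: A + B - 2C = 8; 2A + B + 4C = -14; 3A + B - 8C = 36.
Subtracting the first from the second: A + 6C = -22.
Subtracting the second from the third: A - 12C = 50.
Solving: C = -4, A = 2, then B = -2.
Hence u_{14} = 2·14 + (-2) + (-4)·16384 = -65510.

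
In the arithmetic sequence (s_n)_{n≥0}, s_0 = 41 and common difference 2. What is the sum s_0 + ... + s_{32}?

s_n = 41 + (n - 0)·2.
s_{32} = 105; S = 33·(41 + 105)/2 = 2409.

2409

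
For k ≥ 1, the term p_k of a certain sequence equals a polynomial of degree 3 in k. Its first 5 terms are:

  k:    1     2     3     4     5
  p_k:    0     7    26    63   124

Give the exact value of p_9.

1st diffs: 7, 19, 37, 61.
2nd diffs: 12, 18, 24.
3rd diffs: 6, 6 (constant).
So p_k = k^3 - 1.
Evaluating at k = 9 gives p_9 = 728.

728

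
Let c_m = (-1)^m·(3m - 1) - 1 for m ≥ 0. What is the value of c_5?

(-1)^5 = -1; 3m - 1 at m=5 is 14; so c_5 = -15.

-15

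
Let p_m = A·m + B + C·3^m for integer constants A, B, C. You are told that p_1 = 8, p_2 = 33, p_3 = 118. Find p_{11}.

885678

At m = 1, 2, 3: A + B + 3C = 8; 2A + B + 9C = 33; 3A + B + 27C = 118.
Subtracting the first from the second: A + 6C = 25.
Subtracting the second from the third: A + 18C = 85.
Solving: C = 5, A = -5, then B = -2.
Hence p_{11} = -5·11 + (-2) + 5·177147 = 885678.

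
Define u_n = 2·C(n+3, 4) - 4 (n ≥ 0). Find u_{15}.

C(18, 4) = 3060, so u_{15} = 6116.

6116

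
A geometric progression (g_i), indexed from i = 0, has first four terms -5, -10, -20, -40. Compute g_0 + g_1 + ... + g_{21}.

Common ratio r = 2.
g_i = (-5)·2^(i-0).
S = (-5)·(2^22 - 1)/(2 - 1) = (-5)·(4194304 - 1)/(1) = -20971515.

-20971515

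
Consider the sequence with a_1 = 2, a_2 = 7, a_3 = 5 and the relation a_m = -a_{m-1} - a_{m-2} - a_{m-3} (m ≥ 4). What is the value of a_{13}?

2

Applying the relation repeatedly:
a_4 = -14;  a_5 = 2;  a_6 = 7;  a_7 = 5;  a_8 = -14;  a_9 = 2;  a_{10} = 7;  a_{11} = 5;  a_{12} = -14;  a_{13} = 2.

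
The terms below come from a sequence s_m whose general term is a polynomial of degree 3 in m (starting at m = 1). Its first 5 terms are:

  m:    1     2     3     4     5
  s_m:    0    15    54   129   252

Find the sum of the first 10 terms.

6075

1st diffs: 15, 39, 75, 123.
2nd diffs: 24, 36, 48.
3rd diffs: 12, 12 (constant).
Newton forward-difference form: s_m = 15·C(m-1,1) + 24·C(m-1,2) + 12·C(m-1,3).
Continuing: …, 435, 690, 1029, 1464, …, s_{10} = 2007.
Summing m = 1..10 (10 terms) gives 6075.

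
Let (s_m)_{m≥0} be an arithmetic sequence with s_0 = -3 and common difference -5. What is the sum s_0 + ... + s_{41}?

-4431

s_m = -3 + (m - 0)·(-5).
s_{41} = -208; S = 42·(-3 + (-208))/2 = -4431.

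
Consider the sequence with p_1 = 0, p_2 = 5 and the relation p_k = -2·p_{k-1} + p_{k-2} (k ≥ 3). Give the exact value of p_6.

Step forward from the initial values:
p_3 = -10;  p_4 = 25;  p_5 = -60;  p_6 = 145.

145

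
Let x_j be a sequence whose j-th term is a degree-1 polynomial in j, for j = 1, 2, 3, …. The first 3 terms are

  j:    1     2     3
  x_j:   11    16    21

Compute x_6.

1st diffs: 5, 5 (constant).
So x_j = 5j + 6.
Evaluating at j = 6 gives x_6 = 36.

36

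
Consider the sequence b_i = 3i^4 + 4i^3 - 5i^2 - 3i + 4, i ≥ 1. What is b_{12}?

68368

b_{12} = 3·12^4 + 4·12^3 - 5·12^2 - 3·12 + 4 = 68368.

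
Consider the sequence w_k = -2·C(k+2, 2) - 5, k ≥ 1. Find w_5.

C(7, 2) = 21, so w_5 = -47.

-47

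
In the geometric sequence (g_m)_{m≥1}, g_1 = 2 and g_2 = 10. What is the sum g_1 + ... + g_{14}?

3051757812

Common ratio r = 5.
g_m = 2·5^(m-1).
S = 2·(5^14 - 1)/(5 - 1) = 2·(6103515625 - 1)/(4) = 3051757812.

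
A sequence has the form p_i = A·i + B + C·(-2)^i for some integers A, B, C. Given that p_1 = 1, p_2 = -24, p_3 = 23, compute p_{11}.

The three given values yield: A + B - 2C = 1; 2A + B + 4C = -24; 3A + B - 8C = 23.
Subtracting the first from the second: A + 6C = -25.
Subtracting the second from the third: A - 12C = 47.
Solving: C = -4, A = -1, then B = -6.
Hence p_{11} = -1·11 + (-6) + (-4)·(-2048) = 8175.

8175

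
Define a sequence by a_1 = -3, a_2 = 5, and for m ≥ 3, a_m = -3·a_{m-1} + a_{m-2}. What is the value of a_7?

Applying the relation repeatedly:
a_3 = -18  a_4 = 59  a_5 = -195  a_6 = 644  a_7 = -2127.

-2127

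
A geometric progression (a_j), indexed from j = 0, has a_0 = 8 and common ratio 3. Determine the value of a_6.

a_j = 8·3^(j-0).
a_6 = 8·3^6 = 5832.

5832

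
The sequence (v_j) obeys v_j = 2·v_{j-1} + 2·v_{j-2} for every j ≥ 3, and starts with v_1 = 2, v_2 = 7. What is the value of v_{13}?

Step forward from the initial values:
v_3 = 18; v_4 = 50; v_5 = 136; …; v_{10} = 20720; v_{11} = 56608; v_{12} = 154656; v_{13} = 422528.

422528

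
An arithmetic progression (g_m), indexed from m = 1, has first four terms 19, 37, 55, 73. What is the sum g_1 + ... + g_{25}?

Common difference d = 18.
g_m = 19 + (m - 1)·18.
g_{25} = 451; S = 25·(19 + 451)/2 = 5875.

5875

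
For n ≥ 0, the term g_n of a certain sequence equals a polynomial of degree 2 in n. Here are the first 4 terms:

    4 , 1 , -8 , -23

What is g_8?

-188

1st diffs: -3, -9, -15.
2nd diffs: -6, -6 (constant).
So g_n = -3n^2 + 4.
Evaluating at n = 8 gives g_8 = -188.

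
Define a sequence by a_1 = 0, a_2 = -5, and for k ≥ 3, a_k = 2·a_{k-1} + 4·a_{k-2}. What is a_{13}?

-1474560

a_3 = -10, a_4 = -40, a_5 = -120, …, a_{10} = -43520, a_{11} = -140800, a_{12} = -455680, a_{13} = -1474560.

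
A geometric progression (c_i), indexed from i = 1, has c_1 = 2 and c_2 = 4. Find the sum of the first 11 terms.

4094

Common ratio r = 2.
c_i = 2·2^(i-1).
S = 2·(2^11 - 1)/(2 - 1) = 2·(2048 - 1)/(1) = 4094.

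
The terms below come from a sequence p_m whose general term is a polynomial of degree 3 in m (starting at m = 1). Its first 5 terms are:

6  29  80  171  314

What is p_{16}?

8751

1st diffs: 23, 51, 91, 143.
2nd diffs: 28, 40, 52.
3rd diffs: 12, 12 (constant).
Newton forward-difference form: p_m = 6 + 23·C(m-1,1) + 28·C(m-1,2) + 12·C(m-1,3).
At m = 16: m-1 = 15, so p_{16} = 6 + 345 + 2940 + 5460 = 8751.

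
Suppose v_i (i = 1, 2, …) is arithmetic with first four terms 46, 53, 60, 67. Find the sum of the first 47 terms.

Common difference d = 7.
v_i = 46 + (i - 1)·7.
v_{47} = 368; S = 47·(46 + 368)/2 = 9729.

9729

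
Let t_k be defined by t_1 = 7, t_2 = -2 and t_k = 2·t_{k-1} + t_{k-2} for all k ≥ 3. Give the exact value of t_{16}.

Step forward from the initial values:
t_3 = 3, t_4 = 4, t_5 = 11, …, t_{13} = 12467, t_{14} = 30098, t_{15} = 72663, t_{16} = 175424.

175424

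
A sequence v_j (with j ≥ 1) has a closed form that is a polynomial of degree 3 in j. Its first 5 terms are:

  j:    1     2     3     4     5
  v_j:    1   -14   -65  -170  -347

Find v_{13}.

1st diffs: -15, -51, -105, -177.
2nd diffs: -36, -54, -72.
3rd diffs: -18, -18 (constant).
Newton forward-difference form: v_j = 1 + (-15)·C(j-1,1) + (-36)·C(j-1,2) + (-18)·C(j-1,3).
At j = 13: j-1 = 12, so v_{13} = 1 - 180 - 2376 - 3960 = -6515.

-6515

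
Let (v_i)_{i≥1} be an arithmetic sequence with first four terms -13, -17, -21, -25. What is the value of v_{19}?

-85

Common difference d = -4.
v_i = -13 + (i - 1)·(-4).
v_{19} = -13 + 18·(-4) = -85.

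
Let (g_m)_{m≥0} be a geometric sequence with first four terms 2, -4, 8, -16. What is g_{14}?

Common ratio r = -2.
g_m = 2·(-2)^(m-0).
g_{14} = 2·(-2)^14 = 32768.

32768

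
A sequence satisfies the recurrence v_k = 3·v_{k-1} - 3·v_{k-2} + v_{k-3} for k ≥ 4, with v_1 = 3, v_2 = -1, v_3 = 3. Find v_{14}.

575

v_4 = 15;  v_5 = 35;  v_6 = 63;  …;  v_{11} = 323;  v_{12} = 399;  v_{13} = 483;  v_{14} = 575.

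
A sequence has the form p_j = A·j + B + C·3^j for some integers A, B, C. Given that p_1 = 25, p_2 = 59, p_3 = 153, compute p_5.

1241

Write the equations: A + B + 3C = 25; 2A + B + 9C = 59; 3A + B + 27C = 153.
Subtracting the first from the second: A + 6C = 34.
Subtracting the second from the third: A + 18C = 94.
Solving: C = 5, A = 4, then B = 6.
So p_j = 4·j + 6 + 5·3^j; at j=5 this is 1241.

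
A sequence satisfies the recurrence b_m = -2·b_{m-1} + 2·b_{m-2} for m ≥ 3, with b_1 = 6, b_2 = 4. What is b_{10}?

Applying the relation repeatedly:
b_3 = 4; b_4 = 0; b_5 = 8; b_6 = -16; b_7 = 48; b_8 = -128; b_9 = 352; b_{10} = -960.

-960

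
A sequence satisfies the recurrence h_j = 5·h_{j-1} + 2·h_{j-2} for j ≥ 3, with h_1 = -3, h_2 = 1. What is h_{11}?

-407321

Compute successive terms:
h_3 = -1, h_4 = -3, h_5 = -17, h_6 = -91, h_7 = -489, h_8 = -2627, h_9 = -14113, h_{10} = -75819, h_{11} = -407321.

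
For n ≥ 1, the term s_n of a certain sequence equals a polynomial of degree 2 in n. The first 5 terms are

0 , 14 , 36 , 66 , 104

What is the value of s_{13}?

696

1st diffs: 14, 22, 30, 38.
2nd diffs: 8, 8, 8 (constant).
Newton forward-difference form: s_n = 14·C(n-1,1) + 8·C(n-1,2).
At n = 13: n-1 = 12, so s_{13} = 168 + 528 = 696.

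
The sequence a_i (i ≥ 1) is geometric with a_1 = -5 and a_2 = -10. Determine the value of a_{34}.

-42949672960

Common ratio r = 2.
a_i = (-5)·2^(i-1).
a_{34} = (-5)·2^33 = -42949672960.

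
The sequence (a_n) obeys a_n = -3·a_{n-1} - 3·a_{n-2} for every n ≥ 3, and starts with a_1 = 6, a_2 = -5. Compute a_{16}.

Step forward from the initial values:
a_3 = -3; a_4 = 24; a_5 = -63; …; a_{13} = 4374; a_{14} = -3645; a_{15} = -2187; a_{16} = 17496.

17496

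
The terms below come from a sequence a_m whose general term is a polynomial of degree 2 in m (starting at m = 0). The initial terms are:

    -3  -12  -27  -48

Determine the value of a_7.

-192

1st diffs: -9, -15, -21.
2nd diffs: -6, -6 (constant).
So a_m = -3m^2 - 6m - 3.
Evaluating at m = 7 gives a_7 = -192.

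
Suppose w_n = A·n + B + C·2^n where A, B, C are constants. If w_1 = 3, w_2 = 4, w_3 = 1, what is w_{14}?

At n = 1, 2, 3: A + B + 2C = 3; 2A + B + 4C = 4; 3A + B + 8C = 1.
Subtracting the first from the second: A + 2C = 1.
Subtracting the second from the third: A + 4C = -3.
Solving: C = -2, A = 5, then B = 2.
Therefore w_{14} = 70 + 2 + (-2)·16384 = -32696.

-32696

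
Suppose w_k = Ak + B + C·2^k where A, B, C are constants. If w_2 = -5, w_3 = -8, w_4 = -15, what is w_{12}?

At k = 2, 3, 4: 2A + B + 4C = -5; 3A + B + 8C = -8; 4A + B + 16C = -15.
Subtracting the first from the second: A + 4C = -3.
Subtracting the second from the third: A + 8C = -7.
Solving: C = -1, A = 1, then B = -3.
So w_k = 1·k + (-3) + (-1)·2^k; at k=12 this is -4087.

-4087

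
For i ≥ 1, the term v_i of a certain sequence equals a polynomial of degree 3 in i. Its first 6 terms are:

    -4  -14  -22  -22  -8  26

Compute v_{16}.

1st diffs: -10, -8, 0, 14, 34.
2nd diffs: 2, 8, 14, 20.
3rd diffs: 6, 6, 6 (constant).
Newton forward-difference form: v_i = -4 + (-10)·C(i-1,1) + 2·C(i-1,2) + 6·C(i-1,3).
At i = 16: i-1 = 15, so v_{16} = -4 - 150 + 210 + 2730 = 2786.

2786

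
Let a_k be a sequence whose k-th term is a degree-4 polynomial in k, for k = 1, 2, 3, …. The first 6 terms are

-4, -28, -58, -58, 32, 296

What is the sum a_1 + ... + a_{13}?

52988

1st diffs: -24, -30, 0, 90, 264.
2nd diffs: -6, 30, 90, 174.
3rd diffs: 36, 60, 84.
4th diffs: 24, 24 (constant).
So a_k = k^4 - 4k^3 - 4k^2 + k + 2.
Continuing: …, 842, 1802, 3332, 5612, …, a_{13} = 19112.
Summing k = 1..13 (13 terms) gives 52988.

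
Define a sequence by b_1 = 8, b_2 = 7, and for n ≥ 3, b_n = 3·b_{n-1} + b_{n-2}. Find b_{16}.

Compute successive terms:
b_3 = 29; b_4 = 94; b_5 = 311; …; b_{13} = 4402808; b_{14} = 14541487; b_{15} = 48027269; b_{16} = 158623294.

158623294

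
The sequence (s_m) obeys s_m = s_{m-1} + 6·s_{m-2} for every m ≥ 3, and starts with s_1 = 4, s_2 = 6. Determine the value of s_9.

18678

Iterate the recurrence:
s_3 = 30;  s_4 = 66;  s_5 = 246;  s_6 = 642;  s_7 = 2118;  s_8 = 5970;  s_9 = 18678.
(Characteristic roots are 3 and -2.)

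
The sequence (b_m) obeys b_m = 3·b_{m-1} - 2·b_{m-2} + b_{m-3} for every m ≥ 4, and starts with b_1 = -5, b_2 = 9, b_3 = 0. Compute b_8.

-707

b_4 = -23  b_5 = -60  b_6 = -134  b_7 = -305  b_8 = -707.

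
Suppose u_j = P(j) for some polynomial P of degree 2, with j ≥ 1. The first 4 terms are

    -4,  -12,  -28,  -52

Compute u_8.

-228

1st diffs: -8, -16, -24.
2nd diffs: -8, -8 (constant).
Newton forward-difference form: u_j = -4 + (-8)·C(j-1,1) + (-8)·C(j-1,2).
At j = 8: j-1 = 7, so u_8 = -4 - 56 - 168 = -228.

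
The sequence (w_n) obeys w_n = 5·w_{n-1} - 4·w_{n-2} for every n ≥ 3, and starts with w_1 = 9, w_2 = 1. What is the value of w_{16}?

w_3 = -31  w_4 = -159  w_5 = -671  …  w_{13} = -44739231  w_{14} = -178956959  w_{15} = -715827871  w_{16} = -2863311519.
(Characteristic roots are 4 and 1.)

-2863311519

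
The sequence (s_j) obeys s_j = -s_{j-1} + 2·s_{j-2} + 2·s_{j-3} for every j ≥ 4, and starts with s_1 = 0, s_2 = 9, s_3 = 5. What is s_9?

Step forward from the initial values:
s_4 = 13, s_5 = 15, s_6 = 21, s_7 = 35, s_8 = 37, s_9 = 75.

75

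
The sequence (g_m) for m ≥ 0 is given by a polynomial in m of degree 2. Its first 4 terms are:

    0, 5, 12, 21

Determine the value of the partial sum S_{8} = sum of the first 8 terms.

1st diffs: 5, 7, 9.
2nd diffs: 2, 2 (constant).
Newton forward-difference form: g_m = 5·C(m,1) + 2·C(m,2).
Continuing: 32, 45, 60, 77.
Summing m = 0..7 (8 terms) gives 252.

252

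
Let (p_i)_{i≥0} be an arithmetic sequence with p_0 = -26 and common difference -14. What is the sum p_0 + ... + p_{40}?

p_i = -26 + (i - 0)·(-14).
p_{40} = -586; S = 41·(-26 + (-586))/2 = -12546.

-12546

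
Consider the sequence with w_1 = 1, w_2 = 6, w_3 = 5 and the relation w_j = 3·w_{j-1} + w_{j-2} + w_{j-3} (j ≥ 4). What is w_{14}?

Compute successive terms:
w_4 = 22;  w_5 = 77;  w_6 = 258;  …;  w_{11} = 114365;  w_{12} = 386894;  w_{13} = 1308853;  w_{14} = 4427818.

4427818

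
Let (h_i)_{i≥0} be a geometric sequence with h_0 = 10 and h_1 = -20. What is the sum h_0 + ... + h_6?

Common ratio r = -2.
h_i = 10·(-2)^(i-0).
S = 10·((-2)^7 - 1)/(-2 - 1) = 10·(-128 - 1)/(-3) = 430.

430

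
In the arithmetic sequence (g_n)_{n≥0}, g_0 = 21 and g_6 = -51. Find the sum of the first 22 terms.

-2310

Common difference d = (-51 - 21) / (6 - 0) = -12.
g_n = 21 + (n - 0)·(-12).
g_{21} = -231; S = 22·(21 + (-231))/2 = -2310.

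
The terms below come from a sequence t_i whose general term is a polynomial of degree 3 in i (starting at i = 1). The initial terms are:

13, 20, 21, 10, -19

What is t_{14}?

1st diffs: 7, 1, -11, -29.
2nd diffs: -6, -12, -18.
3rd diffs: -6, -6 (constant).
Newton forward-difference form: t_i = 13 + 7·C(i-1,1) + (-6)·C(i-1,2) + (-6)·C(i-1,3).
At i = 14: i-1 = 13, so t_{14} = 13 + 91 - 468 - 1716 = -2080.

-2080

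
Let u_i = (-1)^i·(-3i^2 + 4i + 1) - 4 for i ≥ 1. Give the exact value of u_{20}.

-1123

(-1)^20 = 1; -3i^2 + 4i + 1 at i=20 is -1119; so u_{20} = -1123.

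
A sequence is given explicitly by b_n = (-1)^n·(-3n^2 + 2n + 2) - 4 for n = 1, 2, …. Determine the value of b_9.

219

(-1)^9 = -1; -3n^2 + 2n + 2 at n=9 is -223; so b_9 = 219.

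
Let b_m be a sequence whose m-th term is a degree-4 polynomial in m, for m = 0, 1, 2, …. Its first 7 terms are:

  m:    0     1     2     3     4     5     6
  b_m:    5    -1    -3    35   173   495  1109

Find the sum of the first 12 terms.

1st diffs: -6, -2, 38, 138, 322, 614.
2nd diffs: 4, 40, 100, 184, 292.
3rd diffs: 36, 60, 84, 108.
4th diffs: 24, 24, 24 (constant).
Newton forward-difference form: b_m = 5 + (-6)·C(m,1) + 4·C(m,2) + 36·C(m,3) + 24·C(m,4).
Continuing: …, 2147, 3765, 6143, 9485, …, b_{11} = 14019.
Summing m = 0..11 (12 terms) gives 37372.

37372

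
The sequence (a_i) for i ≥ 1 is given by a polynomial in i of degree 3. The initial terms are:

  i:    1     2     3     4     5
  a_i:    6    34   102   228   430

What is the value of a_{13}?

6942

1st diffs: 28, 68, 126, 202.
2nd diffs: 40, 58, 76.
3rd diffs: 18, 18 (constant).
So a_i = 3i^3 + 2i^2 + i.
Evaluating at i = 13 gives a_{13} = 6942.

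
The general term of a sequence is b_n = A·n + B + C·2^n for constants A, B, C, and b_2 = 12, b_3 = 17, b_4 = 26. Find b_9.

527

Write the equations: 2A + B + 4C = 12; 3A + B + 8C = 17; 4A + B + 16C = 26.
Subtracting the first from the second: A + 4C = 5.
Subtracting the second from the third: A + 8C = 9.
Solving: C = 1, A = 1, then B = 6.
Hence b_9 = 1·9 + 6 + 1·512 = 527.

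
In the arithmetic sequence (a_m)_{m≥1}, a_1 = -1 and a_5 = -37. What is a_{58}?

Common difference d = (-37 - (-1)) / (5 - 1) = -9.
a_m = -1 + (m - 1)·(-9).
a_{58} = -1 + 57·(-9) = -514.

-514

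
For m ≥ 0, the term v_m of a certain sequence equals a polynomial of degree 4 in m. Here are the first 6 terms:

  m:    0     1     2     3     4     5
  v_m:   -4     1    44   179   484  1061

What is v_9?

8969

1st diffs: 5, 43, 135, 305, 577.
2nd diffs: 38, 92, 170, 272.
3rd diffs: 54, 78, 102.
4th diffs: 24, 24 (constant).
Newton forward-difference form: v_m = -4 + 5·C(m,1) + 38·C(m,2) + 54·C(m,3) + 24·C(m,4).
At m = 9: m = 9, so v_9 = -4 + 45 + 1368 + 4536 + 3024 = 8969.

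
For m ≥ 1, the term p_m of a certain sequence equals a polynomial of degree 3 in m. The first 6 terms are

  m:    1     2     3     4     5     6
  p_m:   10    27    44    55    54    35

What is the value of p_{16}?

-2465

1st diffs: 17, 17, 11, -1, -19.
2nd diffs: 0, -6, -12, -18.
3rd diffs: -6, -6, -6 (constant).
Newton forward-difference form: p_m = 10 + 17·C(m-1,1) + (-6)·C(m-1,3).
At m = 16: m-1 = 15, so p_{16} = 10 + 255 - 2730 = -2465.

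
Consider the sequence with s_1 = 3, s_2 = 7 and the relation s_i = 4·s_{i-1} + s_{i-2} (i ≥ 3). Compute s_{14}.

243756479

Applying the relation repeatedly:
s_3 = 31;  s_4 = 131;  s_5 = 555;  …;  s_{11} = 3206767;  s_{12} = 13584083;  s_{13} = 57543099;  s_{14} = 243756479.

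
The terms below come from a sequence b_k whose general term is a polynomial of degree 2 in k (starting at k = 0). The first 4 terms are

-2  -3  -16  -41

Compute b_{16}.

1st diffs: -1, -13, -25.
2nd diffs: -12, -12 (constant).
Newton forward-difference form: b_k = -2 + (-1)·C(k,1) + (-12)·C(k,2).
At k = 16: k = 16, so b_{16} = -2 - 16 - 1440 = -1458.

-1458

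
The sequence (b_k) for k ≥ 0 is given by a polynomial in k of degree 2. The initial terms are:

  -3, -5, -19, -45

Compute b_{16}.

1st diffs: -2, -14, -26.
2nd diffs: -12, -12 (constant).
Newton forward-difference form: b_k = -3 + (-2)·C(k,1) + (-12)·C(k,2).
At k = 16: k = 16, so b_{16} = -3 - 32 - 1440 = -1475.

-1475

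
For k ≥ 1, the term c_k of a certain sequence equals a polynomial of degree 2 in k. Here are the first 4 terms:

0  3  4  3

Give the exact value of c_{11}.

-60

1st diffs: 3, 1, -1.
2nd diffs: -2, -2 (constant).
So c_k = -k^2 + 6k - 5.
Evaluating at k = 11 gives c_{11} = -60.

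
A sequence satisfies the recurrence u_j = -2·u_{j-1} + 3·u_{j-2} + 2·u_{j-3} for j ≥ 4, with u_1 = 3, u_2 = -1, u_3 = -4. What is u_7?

-280

Step forward from the initial values:
u_4 = 11, u_5 = -36, u_6 = 97, u_7 = -280.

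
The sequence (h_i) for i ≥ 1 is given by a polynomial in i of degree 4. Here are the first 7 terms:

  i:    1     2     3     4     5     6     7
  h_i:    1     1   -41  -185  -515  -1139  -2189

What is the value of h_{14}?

-37595

1st diffs: 0, -42, -144, -330, -624, -1050.
2nd diffs: -42, -102, -186, -294, -426.
3rd diffs: -60, -84, -108, -132.
4th diffs: -24, -24, -24 (constant).
So h_i = -i^4 + 4i^2 + 3i - 5.
Evaluating at i = 14 gives h_{14} = -37595.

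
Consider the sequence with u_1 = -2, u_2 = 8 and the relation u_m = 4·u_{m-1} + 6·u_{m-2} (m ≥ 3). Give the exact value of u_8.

Applying the relation repeatedly:
u_3 = 20  u_4 = 128  u_5 = 632  u_6 = 3296  u_7 = 16976  u_8 = 87680.

87680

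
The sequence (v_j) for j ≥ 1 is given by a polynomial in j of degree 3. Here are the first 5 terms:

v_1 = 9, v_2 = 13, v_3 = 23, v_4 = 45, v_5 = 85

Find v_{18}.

4973

1st diffs: 4, 10, 22, 40.
2nd diffs: 6, 12, 18.
3rd diffs: 6, 6 (constant).
Newton forward-difference form: v_j = 9 + 4·C(j-1,1) + 6·C(j-1,2) + 6·C(j-1,3).
At j = 18: j-1 = 17, so v_{18} = 9 + 68 + 816 + 4080 = 4973.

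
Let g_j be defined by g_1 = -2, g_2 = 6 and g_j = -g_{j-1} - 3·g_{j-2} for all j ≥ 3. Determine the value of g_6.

Step forward from the initial values:
g_3 = 0  g_4 = -18  g_5 = 18  g_6 = 36.

36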